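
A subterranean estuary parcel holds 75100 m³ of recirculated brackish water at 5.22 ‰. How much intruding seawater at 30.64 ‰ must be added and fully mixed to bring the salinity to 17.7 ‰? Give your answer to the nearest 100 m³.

72400 m³

Salt balance: 75,100×5.22 + V×30.64 = (75,100+V)×17.7
392,022 + 30.64V = 1,329,270 + 17.7V
937,248 = 12.94V
V = 72,430.29 m³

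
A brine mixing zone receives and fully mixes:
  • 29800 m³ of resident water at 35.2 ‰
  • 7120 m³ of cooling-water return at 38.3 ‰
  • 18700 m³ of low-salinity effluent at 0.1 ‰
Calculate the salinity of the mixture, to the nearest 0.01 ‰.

23.80 ‰

Conserving salt mass:
salt = 29,800×35.2 + 7,120×38.3 + 18,700×0.1 = 1,048,960 + 272,696 + 1,870 = 1,323,526
volume = 29,800 + 7,120 + 18,700 = 55,620 m³
S = 1,323,526 / 55,620 = 23.7959 ‰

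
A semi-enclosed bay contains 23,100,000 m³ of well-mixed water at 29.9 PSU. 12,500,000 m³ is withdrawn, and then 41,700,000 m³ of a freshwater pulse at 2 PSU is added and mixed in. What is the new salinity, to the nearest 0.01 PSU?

7.65 PSU

Remaining after removal: 10,600,000 m³ at 29.9 PSU (salt = 316,940,000)
After addition: salt = 316,940,000 + 41,700,000×2 = 400,340,000; volume = 52,300,000 m³
S = 400,340,000 / 52,300,000 = 7.6547 PSU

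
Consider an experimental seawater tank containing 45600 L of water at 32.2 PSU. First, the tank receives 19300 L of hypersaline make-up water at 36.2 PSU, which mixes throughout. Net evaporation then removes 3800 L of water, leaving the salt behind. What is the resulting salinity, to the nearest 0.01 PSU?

After mixing: salt = 45,600×32.2 + 19,300×36.2 = 2,166,980; volume = 64,900 L
After evaporation: salt unchanged = 2,166,980; volume = 64,900 − 3,800 = 61,100 L
S = 2,166,980 / 61,100 = 35.4661 PSU

35.47 PSU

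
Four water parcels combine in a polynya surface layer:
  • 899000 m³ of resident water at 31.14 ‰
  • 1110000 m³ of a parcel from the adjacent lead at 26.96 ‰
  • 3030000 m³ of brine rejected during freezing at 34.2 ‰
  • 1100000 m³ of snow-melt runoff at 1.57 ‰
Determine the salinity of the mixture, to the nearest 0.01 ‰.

Conserving salt mass:
salt = 899,000×31.14 + 1,110,000×26.96 + 3,030,000×34.2 + 1,100,000×1.57 = 27,994,860 + 29,925,600 + 103,626,000 + 1,727,000 = 163,273,460
volume = 899,000 + 1,110,000 + 3,030,000 + 1,100,000 = 6,139,000 m³
S = 163,273,460 / 6,139,000 = 26.5961 ‰

26.60 ‰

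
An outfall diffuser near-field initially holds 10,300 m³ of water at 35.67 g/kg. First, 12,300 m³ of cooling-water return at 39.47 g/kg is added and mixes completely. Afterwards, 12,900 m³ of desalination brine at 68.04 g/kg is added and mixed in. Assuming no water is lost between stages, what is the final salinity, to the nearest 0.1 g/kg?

Total salt / total volume:
Initial salt = 10,300×35.67 = 367,401
After stage 1: salt = 367,401 + 12,300×39.47 = 852,882; volume = 22,600 m³; S = 37.738 g/kg
After stage 2: salt = 852,882 + 12,900×68.04 = 1,730,598; volume = 35,500 m³
S = 1,730,598 / 35,500 = 48.7492 g/kg

48.7 g/kg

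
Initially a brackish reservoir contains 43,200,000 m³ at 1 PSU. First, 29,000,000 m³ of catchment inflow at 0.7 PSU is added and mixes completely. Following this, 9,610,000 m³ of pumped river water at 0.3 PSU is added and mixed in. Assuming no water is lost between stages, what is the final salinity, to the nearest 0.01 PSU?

0.81 PSU

Weighted by volume,
Initial salt = 43,200,000×1 = 43,200,000
After stage 1: salt = 43,200,000 + 29,000,000×0.7 = 63,500,000; volume = 72,200,000 m³; S = 0.88 PSU
After stage 2: salt = 63,500,000 + 9,610,000×0.3 = 66,383,000; volume = 81,810,000 m³
S = 66,383,000 / 81,810,000 = 0.8114 PSU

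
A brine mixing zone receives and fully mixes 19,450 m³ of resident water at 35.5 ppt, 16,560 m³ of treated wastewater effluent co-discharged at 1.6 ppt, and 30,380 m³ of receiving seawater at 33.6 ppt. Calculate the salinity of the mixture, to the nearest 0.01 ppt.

Weighted by volume,
salt = 19,450×35.5 + 16,560×1.6 + 30,380×33.6 = 690,475 + 26,496 + 1,020,768 = 1,737,739
volume = 19,450 + 16,560 + 30,380 = 66,390 m³
S = 1,737,739 / 66,390 = 26.1747 ppt

26.17 ppt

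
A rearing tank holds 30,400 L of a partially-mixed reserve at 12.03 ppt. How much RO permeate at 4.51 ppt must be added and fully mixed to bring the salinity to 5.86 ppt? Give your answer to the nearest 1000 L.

139000 L

Salt balance: 30,400×12.03 + V×4.51 = (30,400+V)×5.86
365,712 + 4.51V = 178,144 + 5.86V
187,568 = 1.35V
V = 138,939.26 L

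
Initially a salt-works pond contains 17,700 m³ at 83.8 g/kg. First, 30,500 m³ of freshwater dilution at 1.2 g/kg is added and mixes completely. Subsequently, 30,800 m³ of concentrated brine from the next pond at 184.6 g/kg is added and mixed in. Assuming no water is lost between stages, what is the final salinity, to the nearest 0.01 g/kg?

91.21 g/kg

Conserving salt mass:
Initial salt = 17,700×83.8 = 1,483,260
After stage 1: salt = 1,483,260 + 30,500×1.2 = 1,519,860; volume = 48,200 m³; S = 31.532 g/kg
After stage 2: salt = 1,519,860 + 30,800×184.6 = 7,205,540; volume = 79,000 m³
S = 7,205,540 / 79,000 = 91.2094 g/kg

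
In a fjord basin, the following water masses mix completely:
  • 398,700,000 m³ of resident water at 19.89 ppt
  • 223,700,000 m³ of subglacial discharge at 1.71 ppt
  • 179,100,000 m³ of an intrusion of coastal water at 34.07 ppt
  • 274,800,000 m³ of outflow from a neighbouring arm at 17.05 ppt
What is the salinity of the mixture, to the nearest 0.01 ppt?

17.75 ppt

Salt balance:
salt = 398,700,000×19.89 + 223,700,000×1.71 + 179,100,000×34.07 + 274,800,000×17.05 = 7,930,143,000 + 382,527,000 + 6,101,937,000 + 4,685,340,000 = 19,099,947,000
volume = 398,700,000 + 223,700,000 + 179,100,000 + 274,800,000 = 1,076,300,000 m³
S = 19,099,947,000 / 1,076,300,000 = 17.7459 ppt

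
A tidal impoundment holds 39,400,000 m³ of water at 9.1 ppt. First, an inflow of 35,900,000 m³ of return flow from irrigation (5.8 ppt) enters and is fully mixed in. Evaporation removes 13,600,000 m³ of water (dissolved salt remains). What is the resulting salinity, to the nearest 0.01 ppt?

After mixing: salt = 39,400,000×9.1 + 35,900,000×5.8 = 566,760,000; volume = 75,300,000 m³
After evaporation: salt unchanged = 566,760,000; volume = 75,300,000 − 13,600,000 = 61,700,000 m³
S = 566,760,000 / 61,700,000 = 9.1857 ppt

9.19 ppt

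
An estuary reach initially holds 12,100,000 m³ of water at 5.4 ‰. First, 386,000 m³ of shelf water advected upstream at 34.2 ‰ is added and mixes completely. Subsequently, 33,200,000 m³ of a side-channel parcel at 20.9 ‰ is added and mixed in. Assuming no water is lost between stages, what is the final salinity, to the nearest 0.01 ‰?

16.91 ‰

Mass of salt is conserved:
Initial salt = 12,100,000×5.4 = 65,340,000
After stage 1: salt = 65,340,000 + 386,000×34.2 = 78,541,200; volume = 12,486,000 m³; S = 6.29 ‰
After stage 2: salt = 78,541,200 + 33,200,000×20.9 = 772,421,200; volume = 45,686,000 m³
S = 772,421,200 / 45,686,000 = 16.9072 ‰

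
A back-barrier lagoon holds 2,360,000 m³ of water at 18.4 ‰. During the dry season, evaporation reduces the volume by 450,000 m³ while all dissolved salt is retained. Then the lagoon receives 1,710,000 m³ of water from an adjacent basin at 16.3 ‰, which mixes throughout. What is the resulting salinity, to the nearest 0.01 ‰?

After evaporation: salt = 2,360,000×18.4 = 43,424,000; volume = 2,360,000 − 450,000 = 1,910,000 m³
After mixing: salt = 43,424,000 + 1,710,000×16.3 = 71,297,000; volume = 1,910,000 + 1,710,000 = 3,620,000 m³
S = 71,297,000 / 3,620,000 = 19.6953 ‰

19.70 ‰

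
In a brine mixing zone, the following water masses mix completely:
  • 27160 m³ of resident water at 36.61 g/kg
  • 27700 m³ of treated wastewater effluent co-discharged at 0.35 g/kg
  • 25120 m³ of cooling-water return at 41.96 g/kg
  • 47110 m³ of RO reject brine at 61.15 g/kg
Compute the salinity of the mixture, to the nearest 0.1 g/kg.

Salt balance:
salt = 27,160×36.61 + 27,700×0.35 + 25,120×41.96 + 47,110×61.15 = 994,327.6 + 9,695 + 1,054,035.2 + 2,880,776.5 = 4,938,834.3
volume = 27,160 + 27,700 + 25,120 + 47,110 = 127,090 m³
S = 4,938,834.3 / 127,090 = 38.861 g/kg

38.9 g/kg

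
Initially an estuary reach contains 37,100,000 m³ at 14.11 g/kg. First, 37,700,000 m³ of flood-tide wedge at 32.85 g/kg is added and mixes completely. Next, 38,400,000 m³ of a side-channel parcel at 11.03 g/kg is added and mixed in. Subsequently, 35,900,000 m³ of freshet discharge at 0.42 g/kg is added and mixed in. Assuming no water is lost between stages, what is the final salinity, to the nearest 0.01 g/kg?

Conserving salt mass:
Initial salt = 37,100,000×14.11 = 523,481,000
After stage 1: salt = 523,481,000 + 37,700,000×32.85 = 1,761,926,000; volume = 74,800,000 m³; S = 23.555 g/kg
After stage 2: salt = 1,761,926,000 + 38,400,000×11.03 = 2,185,478,000; volume = 113,200,000 m³; S = 19.306 g/kg
After stage 3: salt = 2,185,478,000 + 35,900,000×0.42 = 2,200,556,000; volume = 149,100,000 m³
S = 2,200,556,000 / 149,100,000 = 14.7589 g/kg

14.76 g/kg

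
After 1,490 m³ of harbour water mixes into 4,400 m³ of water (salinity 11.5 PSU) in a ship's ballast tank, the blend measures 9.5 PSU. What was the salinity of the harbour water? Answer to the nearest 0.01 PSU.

Salt balance: 4,400×11.5 + 1,490×S = 5,890×9.5
50,600 + 1,490·S = 55,955
S = (55,955 − 50,600) / 1,490 = 3.594 PSU

3.59 PSU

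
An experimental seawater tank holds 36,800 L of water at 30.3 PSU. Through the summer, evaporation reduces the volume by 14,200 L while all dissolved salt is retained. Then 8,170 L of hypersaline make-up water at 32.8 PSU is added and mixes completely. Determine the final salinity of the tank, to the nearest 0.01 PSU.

44.95 PSU

After evaporation: salt = 36,800×30.3 = 1,115,040; volume = 36,800 − 14,200 = 22,600 L
After mixing: salt = 1,115,040 + 8,170×32.8 = 1,383,016; volume = 22,600 + 8,170 = 30,770 L
S = 1,383,016 / 30,770 = 44.9469 PSU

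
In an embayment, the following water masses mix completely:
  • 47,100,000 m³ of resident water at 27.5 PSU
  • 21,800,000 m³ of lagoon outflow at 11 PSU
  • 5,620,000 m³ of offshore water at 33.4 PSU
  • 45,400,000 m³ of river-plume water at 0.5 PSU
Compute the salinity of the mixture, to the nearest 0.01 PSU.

14.56 PSU

Total salt / total volume:
salt = 47,100,000×27.5 + 21,800,000×11 + 5,620,000×33.4 + 45,400,000×0.5 = 1,295,250,000 + 239,800,000 + 187,708,000 + 22,700,000 = 1,745,458,000
volume = 47,100,000 + 21,800,000 + 5,620,000 + 45,400,000 = 119,920,000 m³
S = 1,745,458,000 / 119,920,000 = 14.5552 PSU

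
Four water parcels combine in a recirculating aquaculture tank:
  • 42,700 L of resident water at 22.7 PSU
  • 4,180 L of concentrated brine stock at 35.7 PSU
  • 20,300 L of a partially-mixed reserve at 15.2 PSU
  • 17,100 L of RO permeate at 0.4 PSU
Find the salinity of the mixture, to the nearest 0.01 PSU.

17.01 PSU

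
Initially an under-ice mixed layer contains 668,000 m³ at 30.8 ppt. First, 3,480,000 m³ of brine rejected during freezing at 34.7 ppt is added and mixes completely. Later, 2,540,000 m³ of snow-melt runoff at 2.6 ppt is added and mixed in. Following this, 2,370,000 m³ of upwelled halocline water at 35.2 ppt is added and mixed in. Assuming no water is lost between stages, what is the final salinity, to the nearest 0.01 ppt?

25.54 ppt

By conservation of dissolved salt,
Initial salt = 668,000×30.8 = 20,574,400
After stage 1: salt = 20,574,400 + 3,480,000×34.7 = 141,330,400; volume = 4,148,000 m³; S = 34.072 ppt
After stage 2: salt = 141,330,400 + 2,540,000×2.6 = 147,934,400; volume = 6,688,000 m³; S = 22.119 ppt
After stage 3: salt = 147,934,400 + 2,370,000×35.2 = 231,358,400; volume = 9,058,000 m³
S = 231,358,400 / 9,058,000 = 25.5419 ppt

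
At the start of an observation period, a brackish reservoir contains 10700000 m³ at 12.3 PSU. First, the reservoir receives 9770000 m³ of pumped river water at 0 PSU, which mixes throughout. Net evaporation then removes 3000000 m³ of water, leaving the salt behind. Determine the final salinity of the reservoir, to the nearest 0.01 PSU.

7.53 PSU

After mixing: salt = 10,700,000×12.3 + 9,770,000×0 = 131,610,000; volume = 20,470,000 m³
After evaporation: salt unchanged = 131,610,000; volume = 20,470,000 − 3,000,000 = 17,470,000 m³
S = 131,610,000 / 17,470,000 = 7.5335 PSU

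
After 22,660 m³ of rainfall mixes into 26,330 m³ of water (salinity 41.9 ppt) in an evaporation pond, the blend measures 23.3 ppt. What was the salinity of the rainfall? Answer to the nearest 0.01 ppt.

1.69 ppt

Salt balance: 26,330×41.9 + 22,660×S = 48,990×23.3
1,103,227 + 22,660·S = 1,141,467
S = (1,141,467 − 1,103,227) / 22,660 = 1.6876 ppt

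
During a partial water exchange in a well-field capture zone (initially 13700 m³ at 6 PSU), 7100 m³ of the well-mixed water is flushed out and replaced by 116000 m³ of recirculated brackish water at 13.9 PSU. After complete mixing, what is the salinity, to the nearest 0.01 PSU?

13.47 PSU

Remaining after removal: 6,600 m³ at 6 PSU (salt = 39,600)
After addition: salt = 39,600 + 116,000×13.9 = 1,652,000; volume = 122,600 m³
S = 1,652,000 / 122,600 = 13.4747 PSU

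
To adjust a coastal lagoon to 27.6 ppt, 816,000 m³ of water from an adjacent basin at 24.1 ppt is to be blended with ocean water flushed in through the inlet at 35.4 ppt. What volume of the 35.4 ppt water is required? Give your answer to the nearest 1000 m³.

366000 m³

Salt balance: 816,000×24.1 + V×35.4 = (816,000+V)×27.6
19,665,600 + 35.4V = 22,521,600 + 27.6V
2,856,000 = 7.8V
V = 366,153.85 m³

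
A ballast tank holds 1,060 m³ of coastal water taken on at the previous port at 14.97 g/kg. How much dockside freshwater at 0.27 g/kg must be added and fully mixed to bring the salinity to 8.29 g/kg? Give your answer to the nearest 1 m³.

883 m³

Salt balance: 1,060×14.97 + V×0.27 = (1,060+V)×8.29
15,868.2 + 0.27V = 8,787.4 + 8.29V
7,080.8 = 8.02V
V = 882.89 m³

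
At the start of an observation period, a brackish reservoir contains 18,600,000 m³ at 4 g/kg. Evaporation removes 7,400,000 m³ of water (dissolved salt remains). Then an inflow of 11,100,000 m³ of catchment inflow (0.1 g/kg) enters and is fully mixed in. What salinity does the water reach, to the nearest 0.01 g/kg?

After evaporation: salt = 18,600,000×4 = 74,400,000; volume = 18,600,000 − 7,400,000 = 11,200,000 m³
After mixing: salt = 74,400,000 + 11,100,000×0.1 = 75,510,000; volume = 11,200,000 + 11,100,000 = 22,300,000 m³
S = 75,510,000 / 22,300,000 = 3.3861 g/kg

3.39 g/kg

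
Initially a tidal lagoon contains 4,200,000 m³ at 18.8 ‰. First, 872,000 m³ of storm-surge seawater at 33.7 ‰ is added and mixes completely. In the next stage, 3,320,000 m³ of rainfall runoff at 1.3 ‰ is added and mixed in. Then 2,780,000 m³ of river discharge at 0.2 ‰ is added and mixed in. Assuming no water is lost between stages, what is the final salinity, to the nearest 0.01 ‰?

10.13 ‰

Conserving salt mass:
Initial salt = 4,200,000×18.8 = 78,960,000
After stage 1: salt = 78,960,000 + 872,000×33.7 = 108,346,400; volume = 5,072,000 m³; S = 21.362 ‰
After stage 2: salt = 108,346,400 + 3,320,000×1.3 = 112,662,400; volume = 8,392,000 m³; S = 13.425 ‰
After stage 3: salt = 112,662,400 + 2,780,000×0.2 = 113,218,400; volume = 11,172,000 m³
S = 113,218,400 / 11,172,000 = 10.1341 ‰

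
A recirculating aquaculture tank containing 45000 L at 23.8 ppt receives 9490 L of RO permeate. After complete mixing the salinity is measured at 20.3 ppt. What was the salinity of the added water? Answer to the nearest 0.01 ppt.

3.70 ppt

Salt balance: 45,000×23.8 + 9,490×S = 54,490×20.3
1,071,000 + 9,490·S = 1,106,147
S = (1,106,147 − 1,071,000) / 9,490 = 3.7036 ppt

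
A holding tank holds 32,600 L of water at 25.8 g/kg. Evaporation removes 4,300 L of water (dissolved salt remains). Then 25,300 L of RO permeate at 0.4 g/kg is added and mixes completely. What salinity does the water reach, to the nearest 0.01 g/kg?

15.88 g/kg

After evaporation: salt = 32,600×25.8 = 841,080; volume = 32,600 − 4,300 = 28,300 L
After mixing: salt = 841,080 + 25,300×0.4 = 851,200; volume = 28,300 + 25,300 = 53,600 L
S = 851,200 / 53,600 = 15.8806 g/kg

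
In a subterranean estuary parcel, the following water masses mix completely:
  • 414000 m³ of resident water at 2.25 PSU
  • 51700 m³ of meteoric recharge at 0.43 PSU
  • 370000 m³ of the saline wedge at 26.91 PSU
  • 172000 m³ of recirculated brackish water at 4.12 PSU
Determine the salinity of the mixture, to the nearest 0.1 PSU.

Salt balance:
salt = 414,000×2.25 + 51,700×0.43 + 370,000×26.91 + 172,000×4.12 = 931,500 + 22,231 + 9,956,700 + 708,640 = 11,619,071
volume = 414,000 + 51,700 + 370,000 + 172,000 = 1,007,700 m³
S = 11,619,071 / 1,007,700 = 11.53 PSU

11.5 PSU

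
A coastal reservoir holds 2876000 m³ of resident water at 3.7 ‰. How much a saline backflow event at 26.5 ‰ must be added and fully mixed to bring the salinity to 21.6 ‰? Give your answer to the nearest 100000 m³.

10500000 m³

Salt balance: 2,876,000×3.7 + V×26.5 = (2,876,000+V)×21.6
10,641,200 + 26.5V = 62,121,600 + 21.6V
51,480,400 = 4.9V
V = 10,506,204.08 m³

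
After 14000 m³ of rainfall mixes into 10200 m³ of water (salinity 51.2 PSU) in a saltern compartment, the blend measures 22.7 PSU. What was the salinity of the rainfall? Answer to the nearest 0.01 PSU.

1.94 PSU

Salt balance: 10,200×51.2 + 14,000×S = 24,200×22.7
522,240 + 14,000·S = 549,340
S = (549,340 − 522,240) / 14,000 = 1.9357 PSU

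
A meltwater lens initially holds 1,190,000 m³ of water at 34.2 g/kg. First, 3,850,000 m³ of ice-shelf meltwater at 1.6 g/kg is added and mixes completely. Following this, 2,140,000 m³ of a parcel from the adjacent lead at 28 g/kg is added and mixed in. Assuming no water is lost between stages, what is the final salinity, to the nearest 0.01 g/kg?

Mass of salt is conserved:
Initial salt = 1,190,000×34.2 = 40,698,000
After stage 1: salt = 40,698,000 + 3,850,000×1.6 = 46,858,000; volume = 5,040,000 m³; S = 9.297 g/kg
After stage 2: salt = 46,858,000 + 2,140,000×28 = 106,778,000; volume = 7,180,000 m³
S = 106,778,000 / 7,180,000 = 14.8716 g/kg

14.87 g/kg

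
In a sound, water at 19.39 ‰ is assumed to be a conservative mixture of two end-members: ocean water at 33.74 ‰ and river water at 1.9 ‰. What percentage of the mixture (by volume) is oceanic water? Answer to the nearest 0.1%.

54.9%

Let g be the oceanic fraction. Salt balance per unit volume:
g×33.74 + (1−g)×1.9 = 19.39
g = (19.39 − 1.9) / (33.74 − 1.9) = 17.49/31.84 = 0.5493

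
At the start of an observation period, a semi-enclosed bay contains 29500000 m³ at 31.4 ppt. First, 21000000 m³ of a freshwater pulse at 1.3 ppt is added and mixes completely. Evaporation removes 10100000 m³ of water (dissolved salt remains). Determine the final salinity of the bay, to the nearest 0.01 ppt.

23.60 ppt

After mixing: salt = 29,500,000×31.4 + 21,000,000×1.3 = 953,600,000; volume = 50,500,000 m³
After evaporation: salt unchanged = 953,600,000; volume = 50,500,000 − 10,100,000 = 40,400,000 m³
S = 953,600,000 / 40,400,000 = 23.604 ppt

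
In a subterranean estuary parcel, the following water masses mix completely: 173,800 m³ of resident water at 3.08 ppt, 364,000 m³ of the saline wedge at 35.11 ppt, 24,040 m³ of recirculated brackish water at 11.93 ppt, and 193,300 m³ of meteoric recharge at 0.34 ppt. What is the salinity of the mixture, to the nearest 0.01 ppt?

18.10 ppt

Mass of salt is conserved:
salt = 173,800×3.08 + 364,000×35.11 + 24,040×11.93 + 193,300×0.34 = 535,304 + 12,780,040 + 286,797.2 + 65,722 = 13,667,863.2
volume = 173,800 + 364,000 + 24,040 + 193,300 = 755,140 m³
S = 13,667,863.2 / 755,140 = 18.0998 ppt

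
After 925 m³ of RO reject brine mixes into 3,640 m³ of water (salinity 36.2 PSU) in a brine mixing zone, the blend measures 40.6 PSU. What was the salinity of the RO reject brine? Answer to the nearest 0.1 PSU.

Salt balance: 3,640×36.2 + 925×S = 4,565×40.6
131,768 + 925·S = 185,339
S = (185,339 − 131,768) / 925 = 57.9146 PSU

57.9 PSU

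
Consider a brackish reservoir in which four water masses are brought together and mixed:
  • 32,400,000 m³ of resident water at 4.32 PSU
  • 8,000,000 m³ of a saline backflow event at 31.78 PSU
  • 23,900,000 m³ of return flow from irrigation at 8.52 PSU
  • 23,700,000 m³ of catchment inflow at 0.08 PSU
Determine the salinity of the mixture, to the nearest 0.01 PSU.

6.82 PSU

Salt balance:
salt = 32,400,000×4.32 + 8,000,000×31.78 + 23,900,000×8.52 + 23,700,000×0.08 = 139,968,000 + 254,240,000 + 203,628,000 + 1,896,000 = 599,732,000
volume = 32,400,000 + 8,000,000 + 23,900,000 + 23,700,000 = 88,000,000 m³
S = 599,732,000 / 88,000,000 = 6.8151 PSU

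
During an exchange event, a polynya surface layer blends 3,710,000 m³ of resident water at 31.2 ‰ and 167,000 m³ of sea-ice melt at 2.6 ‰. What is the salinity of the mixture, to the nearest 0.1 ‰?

30.0 ‰

Total salt / total volume:
salt = 3,710,000×31.2 + 167,000×2.6 = 115,752,000 + 434,200 = 116,186,200
volume = 3,710,000 + 167,000 = 3,877,000 m³
S = 116,186,200 / 3,877,000 = 29.968 ‰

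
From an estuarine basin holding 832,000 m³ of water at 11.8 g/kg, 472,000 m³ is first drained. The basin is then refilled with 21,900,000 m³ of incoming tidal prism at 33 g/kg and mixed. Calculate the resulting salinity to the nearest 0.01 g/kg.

32.66 g/kg

Remaining after removal: 360,000 m³ at 11.8 g/kg (salt = 4,248,000)
After addition: salt = 4,248,000 + 21,900,000×33 = 726,948,000; volume = 22,260,000 m³
S = 726,948,000 / 22,260,000 = 32.6571 g/kg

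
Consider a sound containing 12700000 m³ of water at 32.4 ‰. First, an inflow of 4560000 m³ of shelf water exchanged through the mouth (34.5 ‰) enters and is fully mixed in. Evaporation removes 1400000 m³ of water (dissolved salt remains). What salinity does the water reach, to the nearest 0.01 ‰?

35.86 ‰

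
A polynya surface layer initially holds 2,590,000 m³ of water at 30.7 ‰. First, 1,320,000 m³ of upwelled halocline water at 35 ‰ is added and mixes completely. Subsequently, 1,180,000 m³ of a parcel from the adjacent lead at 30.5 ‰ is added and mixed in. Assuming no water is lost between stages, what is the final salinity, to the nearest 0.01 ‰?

31.77 ‰

By conservation of dissolved salt,
Initial salt = 2,590,000×30.7 = 79,513,000
After stage 1: salt = 79,513,000 + 1,320,000×35 = 125,713,000; volume = 3,910,000 m³; S = 32.152 ‰
After stage 2: salt = 125,713,000 + 1,180,000×30.5 = 161,703,000; volume = 5,090,000 m³
S = 161,703,000 / 5,090,000 = 31.7688 ‰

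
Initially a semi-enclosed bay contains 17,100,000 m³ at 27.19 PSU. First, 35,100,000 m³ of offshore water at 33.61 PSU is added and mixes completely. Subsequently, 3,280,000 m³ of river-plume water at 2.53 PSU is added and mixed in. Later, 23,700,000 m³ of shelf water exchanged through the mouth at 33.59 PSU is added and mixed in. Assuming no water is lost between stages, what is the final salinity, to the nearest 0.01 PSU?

30.93 PSU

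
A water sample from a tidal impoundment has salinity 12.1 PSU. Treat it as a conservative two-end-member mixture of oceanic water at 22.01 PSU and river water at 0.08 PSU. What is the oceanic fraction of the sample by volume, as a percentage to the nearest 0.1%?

Let g be the oceanic fraction. Salt balance per unit volume:
g×22.01 + (1−g)×0.08 = 12.1
g = (12.1 − 0.08) / (22.01 − 0.08) = 12.02/21.93 = 0.5481

54.8%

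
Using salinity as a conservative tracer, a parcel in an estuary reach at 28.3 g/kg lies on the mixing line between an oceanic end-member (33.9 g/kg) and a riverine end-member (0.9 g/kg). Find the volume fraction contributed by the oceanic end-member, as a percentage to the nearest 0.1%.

Let g be the oceanic fraction. Salt balance per unit volume:
g×33.9 + (1−g)×0.9 = 28.3
g = (28.3 − 0.9) / (33.9 − 0.9) = 27.4/33 = 0.8303

83.0%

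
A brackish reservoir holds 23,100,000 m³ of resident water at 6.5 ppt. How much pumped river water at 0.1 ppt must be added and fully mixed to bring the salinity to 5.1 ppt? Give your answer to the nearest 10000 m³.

6470000 m³

Salt balance: 23,100,000×6.5 + V×0.1 = (23,100,000+V)×5.1
150,150,000 + 0.1V = 117,810,000 + 5.1V
32,340,000 = 5V
V = 6,468,000 m³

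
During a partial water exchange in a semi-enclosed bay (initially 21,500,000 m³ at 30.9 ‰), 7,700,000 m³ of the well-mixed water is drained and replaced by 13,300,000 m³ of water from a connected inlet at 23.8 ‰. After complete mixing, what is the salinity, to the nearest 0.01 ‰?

27.42 ‰

Remaining after removal: 13,800,000 m³ at 30.9 ‰ (salt = 426,420,000)
After addition: salt = 426,420,000 + 13,300,000×23.8 = 742,960,000; volume = 27,100,000 m³
S = 742,960,000 / 27,100,000 = 27.4155 ‰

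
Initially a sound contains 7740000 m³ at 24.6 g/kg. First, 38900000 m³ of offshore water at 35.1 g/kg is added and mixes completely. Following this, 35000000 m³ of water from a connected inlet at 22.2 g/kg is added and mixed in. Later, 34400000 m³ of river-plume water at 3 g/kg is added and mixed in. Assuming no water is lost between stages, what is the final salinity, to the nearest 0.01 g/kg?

20.99 g/kg

Weighted by volume,
Initial salt = 7,740,000×24.6 = 190,404,000
After stage 1: salt = 190,404,000 + 38,900,000×35.1 = 1,555,794,000; volume = 46,640,000 m³; S = 33.358 g/kg
After stage 2: salt = 1,555,794,000 + 35,000,000×22.2 = 2,332,794,000; volume = 81,640,000 m³; S = 28.574 g/kg
After stage 3: salt = 2,332,794,000 + 34,400,000×3 = 2,435,994,000; volume = 116,040,000 m³
S = 2,435,994,000 / 116,040,000 = 20.9927 g/kg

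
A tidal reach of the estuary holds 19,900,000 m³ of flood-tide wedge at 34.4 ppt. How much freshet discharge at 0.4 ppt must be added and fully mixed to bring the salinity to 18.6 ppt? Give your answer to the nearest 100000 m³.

17300000 m³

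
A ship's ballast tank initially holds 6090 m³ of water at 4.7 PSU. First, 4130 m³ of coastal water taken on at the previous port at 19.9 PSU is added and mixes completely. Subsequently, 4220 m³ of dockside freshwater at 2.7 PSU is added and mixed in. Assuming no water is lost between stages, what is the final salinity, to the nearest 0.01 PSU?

8.46 PSU

Weighted by volume,
Initial salt = 6,090×4.7 = 28,623
After stage 1: salt = 28,623 + 4,130×19.9 = 110,810; volume = 10,220 m³; S = 10.842 PSU
After stage 2: salt = 110,810 + 4,220×2.7 = 122,204; volume = 14,440 m³
S = 122,204 / 14,440 = 8.4629 PSU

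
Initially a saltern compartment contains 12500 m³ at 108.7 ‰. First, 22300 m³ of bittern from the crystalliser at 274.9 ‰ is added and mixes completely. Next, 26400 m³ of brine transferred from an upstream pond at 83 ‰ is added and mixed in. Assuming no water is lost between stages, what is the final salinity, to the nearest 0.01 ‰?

Weighted by volume,
Initial salt = 12,500×108.7 = 1,358,750
After stage 1: salt = 1,358,750 + 22,300×274.9 = 7,489,020; volume = 34,800 m³; S = 215.202 ‰
After stage 2: salt = 7,489,020 + 26,400×83 = 9,680,220; volume = 61,200 m³
S = 9,680,220 / 61,200 = 158.1735 ‰

158.17 ‰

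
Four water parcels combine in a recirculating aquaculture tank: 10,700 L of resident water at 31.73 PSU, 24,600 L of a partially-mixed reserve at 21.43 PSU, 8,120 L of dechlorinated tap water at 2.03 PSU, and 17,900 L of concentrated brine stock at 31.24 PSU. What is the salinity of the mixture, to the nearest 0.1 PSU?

23.5 PSU

Salt balance:
salt = 10,700×31.73 + 24,600×21.43 + 8,120×2.03 + 17,900×31.24 = 339,511 + 527,178 + 16,483.6 + 559,196 = 1,442,368.6
volume = 10,700 + 24,600 + 8,120 + 17,900 = 61,320 L
S = 1,442,368.6 / 61,320 = 23.522 PSU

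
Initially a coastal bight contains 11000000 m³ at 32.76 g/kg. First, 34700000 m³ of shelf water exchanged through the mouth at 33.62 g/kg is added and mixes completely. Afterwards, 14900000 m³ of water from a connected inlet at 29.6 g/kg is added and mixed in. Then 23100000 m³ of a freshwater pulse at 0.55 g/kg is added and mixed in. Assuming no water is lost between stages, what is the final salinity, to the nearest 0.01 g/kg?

23.66 g/kg

Salt balance:
Initial salt = 11,000,000×32.76 = 360,360,000
After stage 1: salt = 360,360,000 + 34,700,000×33.62 = 1,526,974,000; volume = 45,700,000 m³; S = 33.413 g/kg
After stage 2: salt = 1,526,974,000 + 14,900,000×29.6 = 1,968,014,000; volume = 60,600,000 m³; S = 32.475 g/kg
After stage 3: salt = 1,968,014,000 + 23,100,000×0.55 = 1,980,719,000; volume = 83,700,000 m³
S = 1,980,719,000 / 83,700,000 = 23.6645 g/kg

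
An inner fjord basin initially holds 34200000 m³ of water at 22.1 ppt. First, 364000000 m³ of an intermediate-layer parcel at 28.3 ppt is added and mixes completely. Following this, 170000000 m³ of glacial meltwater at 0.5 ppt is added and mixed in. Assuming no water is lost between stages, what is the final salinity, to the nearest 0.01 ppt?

19.61 ppt

Weighted by volume,
Initial salt = 34,200,000×22.1 = 755,820,000
After stage 1: salt = 755,820,000 + 364,000,000×28.3 = 11,057,020,000; volume = 398,200,000 m³; S = 27.768 ppt
After stage 2: salt = 11,057,020,000 + 170,000,000×0.5 = 11,142,020,000; volume = 568,200,000 m³
S = 11,142,020,000 / 568,200,000 = 19.6093 ppt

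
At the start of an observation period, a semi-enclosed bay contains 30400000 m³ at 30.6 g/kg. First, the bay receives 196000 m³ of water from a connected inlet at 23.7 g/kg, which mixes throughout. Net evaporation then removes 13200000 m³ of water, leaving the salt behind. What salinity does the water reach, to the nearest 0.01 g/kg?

After mixing: salt = 30,400,000×30.6 + 196,000×23.7 = 934,885,200; volume = 30,596,000 m³
After evaporation: salt unchanged = 934,885,200; volume = 30,596,000 − 13,200,000 = 17,396,000 m³
S = 934,885,200 / 17,396,000 = 53.7414 g/kg

53.74 g/kg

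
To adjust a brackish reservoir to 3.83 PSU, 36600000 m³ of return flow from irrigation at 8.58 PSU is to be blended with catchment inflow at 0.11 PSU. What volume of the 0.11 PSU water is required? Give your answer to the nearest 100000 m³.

Salt balance: 36,600,000×8.58 + V×0.11 = (36,600,000+V)×3.83
314,028,000 + 0.11V = 140,178,000 + 3.83V
173,850,000 = 3.72V
V = 46,733,870.97 m³

46700000 m³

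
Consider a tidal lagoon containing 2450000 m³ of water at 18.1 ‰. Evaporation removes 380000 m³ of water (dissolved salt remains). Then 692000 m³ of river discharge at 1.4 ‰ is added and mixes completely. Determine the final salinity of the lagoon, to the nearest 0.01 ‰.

After evaporation: salt = 2,450,000×18.1 = 44,345,000; volume = 2,450,000 − 380,000 = 2,070,000 m³
After mixing: salt = 44,345,000 + 692,000×1.4 = 45,313,800; volume = 2,070,000 + 692,000 = 2,762,000 m³
S = 45,313,800 / 2,762,000 = 16.4062 ‰

16.41 ‰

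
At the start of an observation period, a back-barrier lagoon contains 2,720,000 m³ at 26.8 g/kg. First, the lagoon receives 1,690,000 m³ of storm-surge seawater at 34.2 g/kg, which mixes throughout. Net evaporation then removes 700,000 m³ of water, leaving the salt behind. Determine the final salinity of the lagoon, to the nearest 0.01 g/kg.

After mixing: salt = 2,720,000×26.8 + 1,690,000×34.2 = 130,694,000; volume = 4,410,000 m³
After evaporation: salt unchanged = 130,694,000; volume = 4,410,000 − 700,000 = 3,710,000 m³
S = 130,694,000 / 3,710,000 = 35.2275 g/kg

35.23 g/kg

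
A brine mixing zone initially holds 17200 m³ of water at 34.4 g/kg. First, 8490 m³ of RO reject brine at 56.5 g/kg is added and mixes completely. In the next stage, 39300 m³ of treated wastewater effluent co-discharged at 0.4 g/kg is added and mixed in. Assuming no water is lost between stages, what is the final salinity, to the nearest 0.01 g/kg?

By conservation of dissolved salt,
Initial salt = 17,200×34.4 = 591,680
After stage 1: salt = 591,680 + 8,490×56.5 = 1,071,365; volume = 25,690 m³; S = 41.704 g/kg
After stage 2: salt = 1,071,365 + 39,300×0.4 = 1,087,085; volume = 64,990 m³
S = 1,087,085 / 64,990 = 16.727 g/kg

16.73 g/kg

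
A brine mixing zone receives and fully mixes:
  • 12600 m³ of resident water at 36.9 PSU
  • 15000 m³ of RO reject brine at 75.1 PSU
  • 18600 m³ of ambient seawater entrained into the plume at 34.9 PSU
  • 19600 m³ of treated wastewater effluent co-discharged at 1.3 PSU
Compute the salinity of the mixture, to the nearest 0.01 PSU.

34.44 PSU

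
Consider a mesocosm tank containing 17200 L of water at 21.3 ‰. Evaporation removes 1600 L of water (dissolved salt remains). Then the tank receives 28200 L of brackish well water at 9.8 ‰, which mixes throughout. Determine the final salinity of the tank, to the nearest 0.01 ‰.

14.67 ‰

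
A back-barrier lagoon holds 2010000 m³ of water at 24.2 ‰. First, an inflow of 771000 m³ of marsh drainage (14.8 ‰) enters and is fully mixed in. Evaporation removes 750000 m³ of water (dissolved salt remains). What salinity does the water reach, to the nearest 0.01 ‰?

29.57 ‰

After mixing: salt = 2,010,000×24.2 + 771,000×14.8 = 60,052,800; volume = 2,781,000 m³
After evaporation: salt unchanged = 60,052,800; volume = 2,781,000 − 750,000 = 2,031,000 m³
S = 60,052,800 / 2,031,000 = 29.5681 ‰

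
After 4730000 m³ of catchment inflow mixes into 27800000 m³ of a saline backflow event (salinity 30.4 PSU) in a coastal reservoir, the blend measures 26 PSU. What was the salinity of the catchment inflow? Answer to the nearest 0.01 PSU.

Salt balance: 27,800,000×30.4 + 4,730,000×S = 32,530,000×26
845,120,000 + 4,730,000·S = 845,780,000
S = (845,780,000 − 845,120,000) / 4,730,000 = 0.1395 PSU

0.14 PSU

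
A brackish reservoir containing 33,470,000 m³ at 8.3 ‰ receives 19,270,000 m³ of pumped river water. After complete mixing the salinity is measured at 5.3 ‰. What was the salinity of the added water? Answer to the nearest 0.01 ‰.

Salt balance: 33,470,000×8.3 + 19,270,000×S = 52,740,000×5.3
277,801,000 + 19,270,000·S = 279,522,000
S = (279,522,000 − 277,801,000) / 19,270,000 = 0.0893 ‰

0.09 ‰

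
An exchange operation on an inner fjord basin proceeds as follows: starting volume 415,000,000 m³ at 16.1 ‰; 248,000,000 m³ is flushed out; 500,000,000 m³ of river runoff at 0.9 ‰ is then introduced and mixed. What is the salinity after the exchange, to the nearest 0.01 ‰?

4.71 ‰

Remaining after removal: 167,000,000 m³ at 16.1 ‰ (salt = 2,688,700,000)
After addition: salt = 2,688,700,000 + 500,000,000×0.9 = 3,138,700,000; volume = 667,000,000 m³
S = 3,138,700,000 / 667,000,000 = 4.7057 ‰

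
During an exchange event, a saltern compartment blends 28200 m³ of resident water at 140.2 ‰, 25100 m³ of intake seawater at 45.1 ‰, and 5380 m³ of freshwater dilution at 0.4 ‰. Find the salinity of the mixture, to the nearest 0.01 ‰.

86.70 ‰

Mass of salt is conserved:
salt = 28,200×140.2 + 25,100×45.1 + 5,380×0.4 = 3,953,640 + 1,132,010 + 2,152 = 5,087,802
volume = 28,200 + 25,100 + 5,380 = 58,680 m³
S = 5,087,802 / 58,680 = 86.7042 ‰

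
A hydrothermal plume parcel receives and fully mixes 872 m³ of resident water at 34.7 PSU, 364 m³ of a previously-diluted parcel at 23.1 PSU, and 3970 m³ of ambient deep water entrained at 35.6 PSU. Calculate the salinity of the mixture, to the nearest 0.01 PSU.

34.58 PSU

Total salt / total volume:
salt = 872×34.7 + 364×23.1 + 3,970×35.6 = 30,258.4 + 8,408.4 + 141,332 = 179,998.8
volume = 872 + 364 + 3,970 = 5,206 m³
S = 179,998.8 / 5,206 = 34.5753 PSU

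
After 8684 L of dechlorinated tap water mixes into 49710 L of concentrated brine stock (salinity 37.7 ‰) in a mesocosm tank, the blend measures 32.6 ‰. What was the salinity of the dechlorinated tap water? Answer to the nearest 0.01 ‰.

3.41 ‰

Salt balance: 49,710×37.7 + 8,684×S = 58,394×32.6
1,874,067 + 8,684·S = 1,903,644.4
S = (1,903,644.4 − 1,874,067) / 8,684 = 3.406 ‰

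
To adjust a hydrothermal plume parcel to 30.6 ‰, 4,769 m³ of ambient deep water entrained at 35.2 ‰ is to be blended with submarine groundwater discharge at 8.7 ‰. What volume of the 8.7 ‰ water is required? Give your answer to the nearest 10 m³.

1000 m³

Salt balance: 4,769×35.2 + V×8.7 = (4,769+V)×30.6
167,868.8 + 8.7V = 145,931.4 + 30.6V
21,937.4 = 21.9V
V = 1,001.71 m³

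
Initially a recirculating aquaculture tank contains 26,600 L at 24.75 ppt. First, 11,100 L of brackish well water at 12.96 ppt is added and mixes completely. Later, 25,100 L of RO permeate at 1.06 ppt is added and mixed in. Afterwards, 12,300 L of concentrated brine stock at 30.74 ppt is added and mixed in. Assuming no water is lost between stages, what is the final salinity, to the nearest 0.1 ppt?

16.1 ppt

Mass of salt is conserved:
Initial salt = 26,600×24.75 = 658,350
After stage 1: salt = 658,350 + 11,100×12.96 = 802,206; volume = 37,700 L; S = 21.279 ppt
After stage 2: salt = 802,206 + 25,100×1.06 = 828,812; volume = 62,800 L; S = 13.198 ppt
After stage 3: salt = 828,812 + 12,300×30.74 = 1,206,914; volume = 75,100 L
S = 1,206,914 / 75,100 = 16.0708 ppt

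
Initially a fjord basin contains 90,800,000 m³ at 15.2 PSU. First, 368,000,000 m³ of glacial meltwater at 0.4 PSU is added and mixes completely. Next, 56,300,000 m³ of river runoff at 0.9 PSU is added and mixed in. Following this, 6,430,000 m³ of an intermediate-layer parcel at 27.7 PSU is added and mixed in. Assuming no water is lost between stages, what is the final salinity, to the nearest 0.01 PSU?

By conservation of dissolved salt,
Initial salt = 90,800,000×15.2 = 1,380,160,000
After stage 1: salt = 1,380,160,000 + 368,000,000×0.4 = 1,527,360,000; volume = 458,800,000 m³; S = 3.329 PSU
After stage 2: salt = 1,527,360,000 + 56,300,000×0.9 = 1,578,030,000; volume = 515,100,000 m³; S = 3.064 PSU
After stage 3: salt = 1,578,030,000 + 6,430,000×27.7 = 1,756,141,000; volume = 521,530,000 m³
S = 1,756,141,000 / 521,530,000 = 3.3673 PSU

3.37 PSU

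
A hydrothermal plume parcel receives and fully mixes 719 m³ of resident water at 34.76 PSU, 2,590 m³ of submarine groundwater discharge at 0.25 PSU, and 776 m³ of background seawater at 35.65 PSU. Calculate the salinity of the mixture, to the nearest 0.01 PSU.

Weighted by volume,
salt = 719×34.76 + 2,590×0.25 + 776×35.65 = 24,992.44 + 647.5 + 27,664.4 = 53,304.34
volume = 719 + 2,590 + 776 = 4,085 m³
S = 53,304.34 / 4,085 = 13.0488 PSU

13.05 PSU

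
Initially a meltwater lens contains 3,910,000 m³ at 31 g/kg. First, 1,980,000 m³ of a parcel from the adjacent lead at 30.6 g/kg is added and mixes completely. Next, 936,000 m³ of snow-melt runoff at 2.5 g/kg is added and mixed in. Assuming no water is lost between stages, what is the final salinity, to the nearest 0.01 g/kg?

Mass of salt is conserved:
Initial salt = 3,910,000×31 = 121,210,000
After stage 1: salt = 121,210,000 + 1,980,000×30.6 = 181,798,000; volume = 5,890,000 m³; S = 30.866 g/kg
After stage 2: salt = 181,798,000 + 936,000×2.5 = 184,138,000; volume = 6,826,000 m³
S = 184,138,000 / 6,826,000 = 26.976 g/kg

26.98 g/kg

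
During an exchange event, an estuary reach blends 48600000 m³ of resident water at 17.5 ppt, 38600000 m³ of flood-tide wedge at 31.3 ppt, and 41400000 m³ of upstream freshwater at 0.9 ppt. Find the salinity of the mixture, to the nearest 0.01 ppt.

Salt balance:
salt = 48,600,000×17.5 + 38,600,000×31.3 + 41,400,000×0.9 = 850,500,000 + 1,208,180,000 + 37,260,000 = 2,095,940,000
volume = 48,600,000 + 38,600,000 + 41,400,000 = 128,600,000 m³
S = 2,095,940,000 / 128,600,000 = 16.2981 ppt

16.30 ppt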